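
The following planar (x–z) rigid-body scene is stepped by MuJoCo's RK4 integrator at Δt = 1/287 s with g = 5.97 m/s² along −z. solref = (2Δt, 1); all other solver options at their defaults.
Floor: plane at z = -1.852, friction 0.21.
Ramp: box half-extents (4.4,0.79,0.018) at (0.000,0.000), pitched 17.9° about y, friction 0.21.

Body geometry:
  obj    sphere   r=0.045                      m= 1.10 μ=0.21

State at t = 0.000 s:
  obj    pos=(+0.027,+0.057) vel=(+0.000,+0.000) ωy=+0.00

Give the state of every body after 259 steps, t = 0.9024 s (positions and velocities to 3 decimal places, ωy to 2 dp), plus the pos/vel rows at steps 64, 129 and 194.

State at t = 0.9024 s:
  obj    pos=(+0.535,-0.107) vel=(+1.126,-0.364) ωy=+26.28

Key-timestep trajectory:
   step    t(s)  obj.x    obj.z    obj.vx   obj.vz 
     64  0.2230   +0.058  +0.047  +0.278  -0.090
    129  0.4495   +0.153  +0.017  +0.561  -0.181
    194  0.6760   +0.312  -0.035  +0.843  -0.272


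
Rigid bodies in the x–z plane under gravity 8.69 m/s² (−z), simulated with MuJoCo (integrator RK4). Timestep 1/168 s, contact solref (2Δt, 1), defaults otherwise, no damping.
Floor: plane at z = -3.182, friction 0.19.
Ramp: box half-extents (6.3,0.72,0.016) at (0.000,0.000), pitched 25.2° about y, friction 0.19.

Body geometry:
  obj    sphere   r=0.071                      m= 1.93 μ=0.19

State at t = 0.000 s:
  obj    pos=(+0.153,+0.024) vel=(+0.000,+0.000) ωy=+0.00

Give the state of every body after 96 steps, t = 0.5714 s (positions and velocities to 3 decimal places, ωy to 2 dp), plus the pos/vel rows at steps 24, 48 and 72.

State at t = 0.5714 s:
  obj    pos=(+0.544,-0.160) vel=(+1.367,-0.643) ωy=+21.26

Key-timestep trajectory:
   step    t(s)  obj.x    obj.z    obj.vx   obj.vz 
     24  0.1429   +0.177  +0.013  +0.342  -0.161
     48  0.2857   +0.251  -0.022  +0.684  -0.322
     72  0.4286   +0.373  -0.079  +1.025  -0.482


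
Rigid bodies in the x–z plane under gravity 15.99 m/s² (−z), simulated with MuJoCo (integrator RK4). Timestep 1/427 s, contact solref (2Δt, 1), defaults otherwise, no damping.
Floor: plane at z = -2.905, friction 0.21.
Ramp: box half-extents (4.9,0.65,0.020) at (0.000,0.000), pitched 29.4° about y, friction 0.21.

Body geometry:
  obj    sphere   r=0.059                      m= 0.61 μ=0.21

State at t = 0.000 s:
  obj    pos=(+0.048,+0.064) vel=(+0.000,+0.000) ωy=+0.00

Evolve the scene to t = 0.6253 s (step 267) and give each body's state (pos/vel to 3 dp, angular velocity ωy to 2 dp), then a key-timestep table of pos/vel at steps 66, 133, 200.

State at t = 0.6253 s:
  obj    pos=(+1.003,-0.474) vel=(+3.055,-1.721) ωy=+59.41

Key-timestep trajectory:
   step    t(s)  obj.x    obj.z    obj.vx   obj.vz 
     66  0.1546   +0.106  +0.031  +0.755  -0.426
    133  0.3115   +0.285  -0.070  +1.522  -0.857
    200  0.4684   +0.584  -0.238  +2.288  -1.289


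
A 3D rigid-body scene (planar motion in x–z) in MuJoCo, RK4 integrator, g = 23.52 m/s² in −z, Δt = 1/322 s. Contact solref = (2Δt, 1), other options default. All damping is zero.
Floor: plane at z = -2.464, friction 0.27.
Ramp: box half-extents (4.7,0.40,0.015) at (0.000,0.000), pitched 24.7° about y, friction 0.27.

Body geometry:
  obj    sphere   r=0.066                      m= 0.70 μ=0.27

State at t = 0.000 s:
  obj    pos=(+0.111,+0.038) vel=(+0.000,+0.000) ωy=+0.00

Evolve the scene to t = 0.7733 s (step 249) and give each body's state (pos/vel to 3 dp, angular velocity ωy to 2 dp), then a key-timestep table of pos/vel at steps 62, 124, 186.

State at t = 0.7733 s:
  obj    pos=(+2.018,-0.839) vel=(+4.932,-2.269) ωy=+82.24

Key-timestep trajectory:
   step    t(s)  obj.x    obj.z    obj.vx   obj.vz 
     62  0.1925   +0.229  -0.016  +1.228  -0.565
    124  0.3851   +0.584  -0.179  +2.456  -1.130
    186  0.5776   +1.175  -0.451  +3.684  -1.695


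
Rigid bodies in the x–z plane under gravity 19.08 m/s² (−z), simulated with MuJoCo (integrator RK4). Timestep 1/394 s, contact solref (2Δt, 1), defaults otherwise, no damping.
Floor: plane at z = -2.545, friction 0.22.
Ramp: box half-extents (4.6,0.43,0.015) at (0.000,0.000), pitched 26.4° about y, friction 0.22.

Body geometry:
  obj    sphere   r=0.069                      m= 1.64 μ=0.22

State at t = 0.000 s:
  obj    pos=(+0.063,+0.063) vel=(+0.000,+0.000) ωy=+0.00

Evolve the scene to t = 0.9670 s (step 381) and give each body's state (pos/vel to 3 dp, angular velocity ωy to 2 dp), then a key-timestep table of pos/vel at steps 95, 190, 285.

State at t = 0.9670 s:
  obj    pos=(+2.601,-1.197) vel=(+5.249,-2.606) ωy=+84.91

Key-timestep trajectory:
   step    t(s)  obj.x    obj.z    obj.vx   obj.vz 
     95  0.2411   +0.221  -0.016  +1.309  -0.650
    190  0.4822   +0.694  -0.251  +2.618  -1.299
    285  0.7234   +1.483  -0.642  +3.926  -1.949


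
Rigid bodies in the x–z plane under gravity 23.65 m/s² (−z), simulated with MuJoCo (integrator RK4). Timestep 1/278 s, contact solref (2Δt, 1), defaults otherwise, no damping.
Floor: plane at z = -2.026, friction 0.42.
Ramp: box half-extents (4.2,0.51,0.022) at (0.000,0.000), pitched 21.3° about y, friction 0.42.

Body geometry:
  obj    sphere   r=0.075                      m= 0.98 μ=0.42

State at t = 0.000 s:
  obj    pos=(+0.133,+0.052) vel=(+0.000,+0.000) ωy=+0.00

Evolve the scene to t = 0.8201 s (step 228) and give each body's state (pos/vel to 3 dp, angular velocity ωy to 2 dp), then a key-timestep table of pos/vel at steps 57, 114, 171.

State at t = 0.8201 s:
  obj    pos=(+2.056,-0.697) vel=(+4.689,-1.828) ωy=+67.09

Key-timestep trajectory:
   step    t(s)  obj.x    obj.z    obj.vx   obj.vz 
     57  0.2050   +0.253  +0.005  +1.172  -0.457
    114  0.4101   +0.614  -0.135  +2.345  -0.914
    171  0.6151   +1.215  -0.370  +3.517  -1.371


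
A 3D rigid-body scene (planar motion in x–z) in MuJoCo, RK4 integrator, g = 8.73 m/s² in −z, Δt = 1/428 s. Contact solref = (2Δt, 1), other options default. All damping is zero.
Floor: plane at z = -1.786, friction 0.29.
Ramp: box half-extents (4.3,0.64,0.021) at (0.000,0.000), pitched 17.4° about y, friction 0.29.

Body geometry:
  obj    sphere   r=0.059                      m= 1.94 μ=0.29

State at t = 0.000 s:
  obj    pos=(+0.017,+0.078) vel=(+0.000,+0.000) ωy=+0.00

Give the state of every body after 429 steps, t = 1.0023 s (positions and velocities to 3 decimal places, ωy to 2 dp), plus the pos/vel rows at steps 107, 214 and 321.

State at t = 1.0023 s:
  obj    pos=(+0.911,-0.202) vel=(+1.784,-0.559) ωy=+31.68

Key-timestep trajectory:
   step    t(s)  obj.x    obj.z    obj.vx   obj.vz 
    107  0.2500   +0.073  +0.061  +0.445  -0.139
    214  0.5000   +0.240  +0.009  +0.890  -0.279
    321  0.7500   +0.518  -0.078  +1.335  -0.418


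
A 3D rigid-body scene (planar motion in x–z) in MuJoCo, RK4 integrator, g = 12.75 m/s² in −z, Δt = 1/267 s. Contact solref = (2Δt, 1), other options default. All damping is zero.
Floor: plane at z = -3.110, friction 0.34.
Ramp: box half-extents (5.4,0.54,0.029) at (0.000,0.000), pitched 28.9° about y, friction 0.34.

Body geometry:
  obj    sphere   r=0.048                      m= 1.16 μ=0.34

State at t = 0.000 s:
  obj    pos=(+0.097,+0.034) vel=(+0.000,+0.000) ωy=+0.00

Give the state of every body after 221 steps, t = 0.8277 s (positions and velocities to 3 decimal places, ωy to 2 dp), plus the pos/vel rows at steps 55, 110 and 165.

State at t = 0.8277 s:
  obj    pos=(+1.417,-0.694) vel=(+3.189,-1.761) ωy=+75.89

Key-timestep trajectory:
   step    t(s)  obj.x    obj.z    obj.vx   obj.vz 
     55  0.2060   +0.179  -0.011  +0.794  -0.438
    110  0.4120   +0.424  -0.146  +1.588  -0.876
    165  0.6180   +0.833  -0.372  +2.381  -1.315


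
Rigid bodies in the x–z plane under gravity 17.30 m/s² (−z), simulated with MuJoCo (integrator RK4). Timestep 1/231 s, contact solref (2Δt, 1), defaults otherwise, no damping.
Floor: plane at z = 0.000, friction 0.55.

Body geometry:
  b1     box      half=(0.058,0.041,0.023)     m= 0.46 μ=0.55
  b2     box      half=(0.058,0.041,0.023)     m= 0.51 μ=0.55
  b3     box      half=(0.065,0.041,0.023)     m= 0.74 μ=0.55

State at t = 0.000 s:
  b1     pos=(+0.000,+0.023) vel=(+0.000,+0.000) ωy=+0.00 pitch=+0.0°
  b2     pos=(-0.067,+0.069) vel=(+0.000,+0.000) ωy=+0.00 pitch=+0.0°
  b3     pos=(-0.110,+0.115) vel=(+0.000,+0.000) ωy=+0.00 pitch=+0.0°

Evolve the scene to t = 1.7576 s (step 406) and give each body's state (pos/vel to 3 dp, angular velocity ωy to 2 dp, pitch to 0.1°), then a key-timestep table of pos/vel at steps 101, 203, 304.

State at t = 1.7576 s:
  b1     pos=(+0.002,+0.023) vel=(+0.001,+0.000) ωy=+0.00 pitch=+0.0°
  b2     pos=(-0.079,+0.056) vel=(+0.000,-0.001) ωy=+0.02 pitch=-41.9°
  b3     pos=(-0.145,+0.060) vel=(+0.000,+0.000) ωy=+0.01 pitch=-40.9°

Key-timestep trajectory:
   step    t(s)  b1.x    b1.z    b1.vx   b1.vz   b2.x    b2.z    b2.vx   b2.vz   b3.x    b3.z    b3.vx   b3.vz 
    101  0.4372   +0.001  +0.023  +0.001  +0.000   -0.079  +0.057  +0.000  -0.001   -0.145  +0.060  +0.000  +0.000
    203  0.8788   +0.001  +0.023  +0.001  +0.000   -0.079  +0.056  +0.000  -0.001   -0.145  +0.060  +0.000  +0.000
    304  1.3160   +0.002  +0.023  +0.001  +0.000   -0.079  +0.056  +0.000  -0.001   -0.145  +0.060  +0.000  +0.000


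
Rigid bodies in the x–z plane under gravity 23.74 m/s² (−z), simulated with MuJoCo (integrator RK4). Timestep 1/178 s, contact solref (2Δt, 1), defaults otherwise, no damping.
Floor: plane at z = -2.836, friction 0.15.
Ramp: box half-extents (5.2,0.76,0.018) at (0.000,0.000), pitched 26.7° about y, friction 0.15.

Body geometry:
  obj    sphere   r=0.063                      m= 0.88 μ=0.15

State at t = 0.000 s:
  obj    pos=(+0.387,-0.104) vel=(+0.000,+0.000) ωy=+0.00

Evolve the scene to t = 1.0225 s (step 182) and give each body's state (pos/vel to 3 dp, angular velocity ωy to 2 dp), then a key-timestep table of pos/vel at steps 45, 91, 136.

State at t = 1.0225 s:
  obj    pos=(+3.946,-1.894) vel=(+6.961,-3.501) ωy=+123.62

Key-timestep trajectory:
   step    t(s)  obj.x    obj.z    obj.vx   obj.vz 
     45  0.2528   +0.605  -0.213  +1.722  -0.866
     91  0.5112   +1.277  -0.552  +3.481  -1.751
    136  0.7640   +2.374  -1.104  +5.202  -2.616


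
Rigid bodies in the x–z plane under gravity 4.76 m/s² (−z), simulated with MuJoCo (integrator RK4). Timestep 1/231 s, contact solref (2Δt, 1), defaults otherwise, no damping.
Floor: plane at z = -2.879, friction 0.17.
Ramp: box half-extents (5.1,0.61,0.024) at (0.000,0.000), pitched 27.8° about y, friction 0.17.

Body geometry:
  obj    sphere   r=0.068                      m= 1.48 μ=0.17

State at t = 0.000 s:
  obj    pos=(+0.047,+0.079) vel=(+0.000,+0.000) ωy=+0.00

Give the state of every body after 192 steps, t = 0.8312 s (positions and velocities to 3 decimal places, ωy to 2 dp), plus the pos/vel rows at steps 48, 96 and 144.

State at t = 0.8312 s:
  obj    pos=(+0.532,-0.176) vel=(+1.166,-0.615) ωy=+19.38

Key-timestep trajectory:
   step    t(s)  obj.x    obj.z    obj.vx   obj.vz 
     48  0.2078   +0.077  +0.063  +0.292  -0.154
     96  0.4156   +0.168  +0.015  +0.583  -0.307
    144  0.6234   +0.320  -0.065  +0.875  -0.461


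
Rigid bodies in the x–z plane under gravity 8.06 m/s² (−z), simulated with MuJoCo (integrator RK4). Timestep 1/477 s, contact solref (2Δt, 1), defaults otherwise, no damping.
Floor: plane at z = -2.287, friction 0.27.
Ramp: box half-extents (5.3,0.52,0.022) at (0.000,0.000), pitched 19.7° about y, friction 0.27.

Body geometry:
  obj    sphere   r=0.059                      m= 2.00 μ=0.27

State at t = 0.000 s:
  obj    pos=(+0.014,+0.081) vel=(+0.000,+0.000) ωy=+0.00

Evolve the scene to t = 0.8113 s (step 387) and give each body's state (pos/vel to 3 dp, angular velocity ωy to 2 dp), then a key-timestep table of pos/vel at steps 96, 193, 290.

State at t = 0.8113 s:
  obj    pos=(+0.615,-0.134) vel=(+1.482,-0.531) ωy=+26.68

Key-timestep trajectory:
   step    t(s)  obj.x    obj.z    obj.vx   obj.vz 
     96  0.2013   +0.051  +0.068  +0.368  -0.132
    193  0.4046   +0.164  +0.027  +0.739  -0.265
    290  0.6080   +0.352  -0.040  +1.111  -0.398


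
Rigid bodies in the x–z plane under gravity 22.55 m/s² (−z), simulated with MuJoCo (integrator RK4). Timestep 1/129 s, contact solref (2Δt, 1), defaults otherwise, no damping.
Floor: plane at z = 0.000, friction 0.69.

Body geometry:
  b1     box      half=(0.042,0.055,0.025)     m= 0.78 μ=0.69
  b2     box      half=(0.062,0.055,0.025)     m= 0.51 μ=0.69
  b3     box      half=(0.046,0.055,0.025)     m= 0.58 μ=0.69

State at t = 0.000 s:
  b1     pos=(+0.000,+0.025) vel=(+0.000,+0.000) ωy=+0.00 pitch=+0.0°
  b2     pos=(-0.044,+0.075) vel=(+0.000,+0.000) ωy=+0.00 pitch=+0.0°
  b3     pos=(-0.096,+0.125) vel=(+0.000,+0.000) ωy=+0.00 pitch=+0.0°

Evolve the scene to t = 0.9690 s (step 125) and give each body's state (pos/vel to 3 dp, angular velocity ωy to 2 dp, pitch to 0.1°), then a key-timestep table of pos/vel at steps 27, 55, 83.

State at t = 0.9690 s:
  b1     pos=(+0.000,+0.025) vel=(+0.000,+0.000) ωy=+0.00 pitch=+0.0°
  b2     pos=(-0.103,+0.062) vel=(+0.000,+0.000) ωy=+0.00 pitch=-90.0°
  b3     pos=(-0.178,+0.046) vel=(+0.000,+0.000) ωy=+0.00 pitch=-90.0°

Key-timestep trajectory:
   step    t(s)  b1.x    b1.z    b1.vx   b1.vz   b2.x    b2.z    b2.vx   b2.vz   b3.x    b3.z    b3.vx   b3.vz 
     27  0.2093   +0.000  +0.025  +0.000  +0.000   -0.094  +0.064  -0.392  -0.098   -0.172  +0.049  -0.400  -0.151
     55  0.4264   +0.000  +0.025  +0.000  +0.000   -0.108  +0.064  +0.339  -0.094   -0.178  +0.046  -0.044  +0.000
     83  0.6434   +0.000  +0.025  +0.000  +0.000   -0.104  +0.062  +0.179  -0.063   -0.178  +0.046  +0.000  +0.000


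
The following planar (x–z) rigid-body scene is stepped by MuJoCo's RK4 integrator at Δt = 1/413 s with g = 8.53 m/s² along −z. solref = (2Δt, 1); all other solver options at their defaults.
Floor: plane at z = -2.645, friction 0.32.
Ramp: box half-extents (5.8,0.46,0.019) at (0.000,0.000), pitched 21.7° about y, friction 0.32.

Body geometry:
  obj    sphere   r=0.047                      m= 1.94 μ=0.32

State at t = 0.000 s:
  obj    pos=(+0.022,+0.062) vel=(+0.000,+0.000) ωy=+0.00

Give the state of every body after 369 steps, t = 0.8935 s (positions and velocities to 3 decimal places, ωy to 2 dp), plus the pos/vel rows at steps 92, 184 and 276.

State at t = 0.8935 s:
  obj    pos=(+0.858,-0.270) vel=(+1.870,-0.744) ωy=+42.82

Key-timestep trajectory:
   step    t(s)  obj.x    obj.z    obj.vx   obj.vz 
     92  0.2228   +0.074  +0.042  +0.466  -0.186
    184  0.4455   +0.230  -0.020  +0.933  -0.371
    276  0.6683   +0.490  -0.124  +1.399  -0.557


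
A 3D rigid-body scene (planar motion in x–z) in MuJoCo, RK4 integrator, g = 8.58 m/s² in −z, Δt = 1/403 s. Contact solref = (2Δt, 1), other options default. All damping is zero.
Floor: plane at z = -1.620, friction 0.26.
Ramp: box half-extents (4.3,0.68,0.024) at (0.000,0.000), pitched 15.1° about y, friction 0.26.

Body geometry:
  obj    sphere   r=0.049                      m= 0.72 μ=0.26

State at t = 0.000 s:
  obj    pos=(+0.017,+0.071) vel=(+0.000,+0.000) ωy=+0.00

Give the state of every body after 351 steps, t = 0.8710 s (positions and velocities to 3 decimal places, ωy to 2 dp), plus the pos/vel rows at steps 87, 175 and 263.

State at t = 0.8710 s:
  obj    pos=(+0.602,-0.087) vel=(+1.343,-0.362) ωy=+28.38

Key-timestep trajectory:
   step    t(s)  obj.x    obj.z    obj.vx   obj.vz 
     87  0.2159   +0.053  +0.061  +0.333  -0.090
    175  0.4342   +0.162  +0.032  +0.669  -0.181
    263  0.6526   +0.345  -0.018  +1.006  -0.271


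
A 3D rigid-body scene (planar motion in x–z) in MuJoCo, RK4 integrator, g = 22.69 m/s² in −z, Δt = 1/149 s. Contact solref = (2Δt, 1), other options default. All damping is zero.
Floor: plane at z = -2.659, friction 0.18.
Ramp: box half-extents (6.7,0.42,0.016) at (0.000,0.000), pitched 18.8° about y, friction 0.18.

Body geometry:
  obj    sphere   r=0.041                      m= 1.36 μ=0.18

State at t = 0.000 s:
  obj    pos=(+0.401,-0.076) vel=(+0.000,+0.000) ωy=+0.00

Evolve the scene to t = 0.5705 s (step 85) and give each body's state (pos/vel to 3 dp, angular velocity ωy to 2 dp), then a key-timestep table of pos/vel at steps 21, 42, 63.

State at t = 0.5705 s:
  obj    pos=(+1.206,-0.350) vel=(+2.821,-0.960) ωy=+72.63

Key-timestep trajectory:
   step    t(s)  obj.x    obj.z    obj.vx   obj.vz 
     21  0.1409   +0.450  -0.093  +0.697  -0.237
     42  0.2819   +0.597  -0.143  +1.394  -0.474
     63  0.4228   +0.843  -0.227  +2.091  -0.712


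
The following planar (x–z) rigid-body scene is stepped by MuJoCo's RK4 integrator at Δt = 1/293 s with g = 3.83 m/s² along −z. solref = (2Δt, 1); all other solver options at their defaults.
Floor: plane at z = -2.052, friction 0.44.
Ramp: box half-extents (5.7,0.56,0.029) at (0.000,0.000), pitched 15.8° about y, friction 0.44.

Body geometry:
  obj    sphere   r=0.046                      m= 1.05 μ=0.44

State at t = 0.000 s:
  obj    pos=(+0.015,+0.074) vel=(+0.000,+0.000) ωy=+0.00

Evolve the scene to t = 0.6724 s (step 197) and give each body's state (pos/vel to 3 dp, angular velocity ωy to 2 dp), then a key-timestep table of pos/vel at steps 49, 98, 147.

State at t = 0.6724 s:
  obj    pos=(+0.177,+0.028) vel=(+0.482,-0.136) ωy=+10.89

Key-timestep trajectory:
   step    t(s)  obj.x    obj.z    obj.vx   obj.vz 
     49  0.1672   +0.025  +0.071  +0.120  -0.034
     98  0.3345   +0.055  +0.062  +0.240  -0.068
    147  0.5017   +0.105  +0.048  +0.360  -0.102


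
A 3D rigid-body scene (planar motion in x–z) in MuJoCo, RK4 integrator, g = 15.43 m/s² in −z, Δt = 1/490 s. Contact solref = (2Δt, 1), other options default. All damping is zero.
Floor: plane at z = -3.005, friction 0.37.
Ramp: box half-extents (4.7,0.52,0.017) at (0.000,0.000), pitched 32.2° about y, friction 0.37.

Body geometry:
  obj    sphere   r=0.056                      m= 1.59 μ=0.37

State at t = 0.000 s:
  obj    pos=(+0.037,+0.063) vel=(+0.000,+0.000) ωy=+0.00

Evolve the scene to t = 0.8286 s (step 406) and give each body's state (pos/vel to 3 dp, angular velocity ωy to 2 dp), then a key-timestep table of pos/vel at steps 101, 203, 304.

State at t = 0.8286 s:
  obj    pos=(+1.743,-1.011) vel=(+4.118,-2.593) ωy=+86.89

Key-timestep trajectory:
   step    t(s)  obj.x    obj.z    obj.vx   obj.vz 
    101  0.2061   +0.143  -0.004  +1.025  -0.645
    203  0.4143   +0.464  -0.206  +2.059  -1.297
    304  0.6204   +0.994  -0.539  +3.083  -1.942


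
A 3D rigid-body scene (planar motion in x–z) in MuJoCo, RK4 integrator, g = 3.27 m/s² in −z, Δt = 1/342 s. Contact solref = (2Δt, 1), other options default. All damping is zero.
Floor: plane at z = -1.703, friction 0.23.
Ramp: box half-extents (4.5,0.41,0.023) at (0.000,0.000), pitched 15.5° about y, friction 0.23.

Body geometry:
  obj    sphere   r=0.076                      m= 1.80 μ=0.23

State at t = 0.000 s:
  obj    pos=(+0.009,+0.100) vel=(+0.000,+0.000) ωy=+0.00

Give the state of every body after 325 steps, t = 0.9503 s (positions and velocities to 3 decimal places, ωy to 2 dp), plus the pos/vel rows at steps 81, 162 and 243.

State at t = 0.9503 s:
  obj    pos=(+0.281,+0.025) vel=(+0.572,-0.159) ωy=+7.80

Key-timestep trajectory:
   step    t(s)  obj.x    obj.z    obj.vx   obj.vz 
     81  0.2368   +0.026  +0.096  +0.142  -0.040
    162  0.4737   +0.077  +0.082  +0.285  -0.079
    243  0.7105   +0.161  +0.058  +0.427  -0.119


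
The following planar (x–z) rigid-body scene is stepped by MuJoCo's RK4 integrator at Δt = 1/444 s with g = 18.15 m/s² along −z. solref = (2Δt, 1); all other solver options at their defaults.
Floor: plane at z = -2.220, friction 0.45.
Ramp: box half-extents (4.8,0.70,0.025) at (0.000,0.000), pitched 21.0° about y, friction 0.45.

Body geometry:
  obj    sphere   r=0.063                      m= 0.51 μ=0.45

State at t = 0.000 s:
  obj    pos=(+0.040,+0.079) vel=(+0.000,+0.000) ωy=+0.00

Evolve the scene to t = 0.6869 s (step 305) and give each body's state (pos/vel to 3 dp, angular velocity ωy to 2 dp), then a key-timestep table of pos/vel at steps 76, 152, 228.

State at t = 0.6869 s:
  obj    pos=(+1.063,-0.314) vel=(+2.980,-1.144) ωy=+50.65

Key-timestep trajectory:
   step    t(s)  obj.x    obj.z    obj.vx   obj.vz 
     76  0.1712   +0.104  +0.055  +0.743  -0.285
    152  0.3423   +0.294  -0.019  +1.485  -0.570
    228  0.5135   +0.612  -0.141  +2.227  -0.855


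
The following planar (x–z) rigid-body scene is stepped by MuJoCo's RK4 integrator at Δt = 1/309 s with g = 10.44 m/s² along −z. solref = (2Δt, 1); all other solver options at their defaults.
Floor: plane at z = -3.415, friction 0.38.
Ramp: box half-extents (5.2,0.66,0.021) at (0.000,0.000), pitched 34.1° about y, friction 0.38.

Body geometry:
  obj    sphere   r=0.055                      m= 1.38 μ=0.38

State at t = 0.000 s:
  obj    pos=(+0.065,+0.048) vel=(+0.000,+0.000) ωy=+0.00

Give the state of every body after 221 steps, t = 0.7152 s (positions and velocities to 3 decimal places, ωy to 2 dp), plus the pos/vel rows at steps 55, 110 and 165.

State at t = 0.7152 s:
  obj    pos=(+0.950,-0.552) vel=(+2.476,-1.676) ωy=+54.36

Key-timestep trajectory:
   step    t(s)  obj.x    obj.z    obj.vx   obj.vz 
     55  0.1780   +0.120  +0.011  +0.616  -0.417
    110  0.3560   +0.284  -0.101  +1.233  -0.834
    165  0.5340   +0.559  -0.286  +1.849  -1.252


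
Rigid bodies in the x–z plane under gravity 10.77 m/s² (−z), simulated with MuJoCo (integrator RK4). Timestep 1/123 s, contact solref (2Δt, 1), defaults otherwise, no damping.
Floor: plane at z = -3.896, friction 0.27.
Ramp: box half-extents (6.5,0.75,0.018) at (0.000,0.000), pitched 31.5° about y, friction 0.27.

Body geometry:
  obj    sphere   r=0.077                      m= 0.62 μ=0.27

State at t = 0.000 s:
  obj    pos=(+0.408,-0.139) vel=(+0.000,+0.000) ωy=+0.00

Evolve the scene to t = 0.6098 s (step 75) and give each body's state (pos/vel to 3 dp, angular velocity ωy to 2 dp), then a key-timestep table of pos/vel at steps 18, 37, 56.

State at t = 0.6098 s:
  obj    pos=(+1.046,-0.529) vel=(+2.090,-1.281) ωy=+31.81

Key-timestep trajectory:
   step    t(s)  obj.x    obj.z    obj.vx   obj.vz 
     18  0.1463   +0.445  -0.161  +0.502  -0.308
     37  0.3008   +0.563  -0.234  +1.031  -0.632
     56  0.4553   +0.764  -0.357  +1.561  -0.956


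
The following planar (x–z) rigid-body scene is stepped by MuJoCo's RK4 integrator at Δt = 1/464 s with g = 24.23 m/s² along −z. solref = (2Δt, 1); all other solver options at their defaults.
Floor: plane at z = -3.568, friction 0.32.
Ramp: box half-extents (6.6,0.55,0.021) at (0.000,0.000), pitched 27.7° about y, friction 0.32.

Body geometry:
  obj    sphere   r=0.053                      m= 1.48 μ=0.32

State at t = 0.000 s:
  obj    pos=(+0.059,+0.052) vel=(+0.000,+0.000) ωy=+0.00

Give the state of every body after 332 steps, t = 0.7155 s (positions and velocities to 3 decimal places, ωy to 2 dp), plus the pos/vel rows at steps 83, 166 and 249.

State at t = 0.7155 s:
  obj    pos=(+1.883,-0.905) vel=(+5.097,-2.676) ωy=+108.60

Key-timestep trajectory:
   step    t(s)  obj.x    obj.z    obj.vx   obj.vz 
     83  0.1789   +0.173  -0.007  +1.274  -0.669
    166  0.3578   +0.515  -0.187  +2.548  -1.338
    249  0.5366   +1.085  -0.486  +3.823  -2.007


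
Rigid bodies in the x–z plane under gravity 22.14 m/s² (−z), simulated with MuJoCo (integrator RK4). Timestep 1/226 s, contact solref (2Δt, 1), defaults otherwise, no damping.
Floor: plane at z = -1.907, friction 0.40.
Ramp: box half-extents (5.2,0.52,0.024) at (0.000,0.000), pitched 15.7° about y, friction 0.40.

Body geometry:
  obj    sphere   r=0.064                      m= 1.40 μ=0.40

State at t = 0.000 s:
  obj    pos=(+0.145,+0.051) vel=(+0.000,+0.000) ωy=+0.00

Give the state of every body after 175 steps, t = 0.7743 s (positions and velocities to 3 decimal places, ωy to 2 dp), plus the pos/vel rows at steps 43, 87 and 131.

State at t = 0.7743 s:
  obj    pos=(+1.380,-0.297) vel=(+3.190,-0.897) ωy=+51.77

Key-timestep trajectory:
   step    t(s)  obj.x    obj.z    obj.vx   obj.vz 
     43  0.1903   +0.220  +0.030  +0.784  -0.220
     87  0.3850   +0.450  -0.035  +1.586  -0.446
    131  0.5796   +0.837  -0.144  +2.388  -0.671


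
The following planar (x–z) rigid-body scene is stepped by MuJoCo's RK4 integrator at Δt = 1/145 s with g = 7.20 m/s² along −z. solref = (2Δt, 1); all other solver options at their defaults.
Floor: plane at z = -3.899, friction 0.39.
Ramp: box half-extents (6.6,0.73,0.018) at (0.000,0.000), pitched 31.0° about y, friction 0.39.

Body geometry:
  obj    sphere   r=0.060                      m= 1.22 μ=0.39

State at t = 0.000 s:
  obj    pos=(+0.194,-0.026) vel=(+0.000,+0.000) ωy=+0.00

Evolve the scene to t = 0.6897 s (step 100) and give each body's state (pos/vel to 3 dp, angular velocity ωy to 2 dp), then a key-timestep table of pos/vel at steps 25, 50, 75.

State at t = 0.6897 s:
  obj    pos=(+0.734,-0.350) vel=(+1.566,-0.941) ωy=+30.44

Key-timestep trajectory:
   step    t(s)  obj.x    obj.z    obj.vx   obj.vz 
     25  0.1724   +0.228  -0.046  +0.392  -0.235
     50  0.3448   +0.329  -0.107  +0.783  -0.470
     75  0.5172   +0.498  -0.208  +1.174  -0.706


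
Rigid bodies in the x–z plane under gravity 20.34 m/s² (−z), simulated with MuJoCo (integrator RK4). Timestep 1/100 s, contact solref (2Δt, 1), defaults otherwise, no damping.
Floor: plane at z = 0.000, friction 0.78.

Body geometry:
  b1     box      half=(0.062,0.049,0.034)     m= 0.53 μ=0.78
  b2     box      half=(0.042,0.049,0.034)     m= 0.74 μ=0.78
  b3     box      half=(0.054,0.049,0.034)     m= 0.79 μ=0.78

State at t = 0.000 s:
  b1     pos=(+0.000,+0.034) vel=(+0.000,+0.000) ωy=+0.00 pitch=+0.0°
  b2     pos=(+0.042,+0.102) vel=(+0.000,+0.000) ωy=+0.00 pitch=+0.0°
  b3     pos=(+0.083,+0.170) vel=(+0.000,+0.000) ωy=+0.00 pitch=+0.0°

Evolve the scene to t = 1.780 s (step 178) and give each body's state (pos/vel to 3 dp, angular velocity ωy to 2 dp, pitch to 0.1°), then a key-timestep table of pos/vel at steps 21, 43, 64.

State at t = 1.780 s:
  b1     pos=(-0.001,+0.034) vel=(+0.000,+0.000) ωy=+0.00 pitch=+0.0°
  b2     pos=(+0.103,+0.042) vel=(+0.000,+0.000) ωy=+0.00 pitch=+90.0°
  b3     pos=(+0.200,+0.054) vel=(+0.000,+0.000) ωy=+0.00 pitch=+90.0°

Key-timestep trajectory:
   step    t(s)  b1.x    b1.z    b1.vx   b1.vz   b2.x    b2.z    b2.vx   b2.vz   b3.x    b3.z    b3.vx   b3.vz 
     21  0.2100   +0.000  +0.034  -0.004  +0.000   +0.053  +0.105  +0.163  +0.041   +0.112  +0.158  +0.400  -0.212
     43  0.4300   -0.001  +0.034  +0.000  +0.000   +0.105  +0.039  -0.053  +0.090   +0.222  +0.062  +0.123  +0.050
     64  0.6400   -0.001  +0.034  +0.000  +0.000   +0.103  +0.042  +0.000  +0.000   +0.194  +0.054  -0.145  +0.091


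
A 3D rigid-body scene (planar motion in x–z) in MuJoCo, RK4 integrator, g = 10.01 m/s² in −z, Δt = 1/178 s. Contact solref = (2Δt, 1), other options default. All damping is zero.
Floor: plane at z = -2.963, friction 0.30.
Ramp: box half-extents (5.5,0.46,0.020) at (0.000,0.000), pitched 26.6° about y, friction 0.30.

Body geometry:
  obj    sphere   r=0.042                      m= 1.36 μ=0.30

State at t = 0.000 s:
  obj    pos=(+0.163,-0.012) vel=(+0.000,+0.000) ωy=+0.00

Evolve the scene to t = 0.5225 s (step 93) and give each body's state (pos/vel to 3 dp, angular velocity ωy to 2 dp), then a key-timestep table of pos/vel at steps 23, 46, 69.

State at t = 0.5225 s:
  obj    pos=(+0.554,-0.208) vel=(+1.496,-0.749) ωy=+39.81

Key-timestep trajectory:
   step    t(s)  obj.x    obj.z    obj.vx   obj.vz 
     23  0.1292   +0.187  -0.024  +0.370  -0.185
     46  0.2584   +0.259  -0.060  +0.740  -0.371
     69  0.3876   +0.378  -0.120  +1.110  -0.556


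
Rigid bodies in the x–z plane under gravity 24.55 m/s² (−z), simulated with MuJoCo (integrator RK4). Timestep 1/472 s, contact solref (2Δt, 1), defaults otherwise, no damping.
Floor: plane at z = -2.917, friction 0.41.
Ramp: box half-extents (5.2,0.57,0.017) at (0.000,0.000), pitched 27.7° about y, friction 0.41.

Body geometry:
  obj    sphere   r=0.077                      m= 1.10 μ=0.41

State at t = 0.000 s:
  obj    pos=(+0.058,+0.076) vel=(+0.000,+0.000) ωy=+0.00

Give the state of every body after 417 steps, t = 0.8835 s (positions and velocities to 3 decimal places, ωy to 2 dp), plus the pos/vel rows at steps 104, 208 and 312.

State at t = 0.8835 s:
  obj    pos=(+2.875,-1.403) vel=(+6.376,-3.348) ωy=+93.52

Key-timestep trajectory:
   step    t(s)  obj.x    obj.z    obj.vx   obj.vz 
    104  0.2203   +0.233  -0.016  +1.590  -0.835
    208  0.4407   +0.759  -0.292  +3.181  -1.670
    312  0.6610   +1.635  -0.752  +4.771  -2.505


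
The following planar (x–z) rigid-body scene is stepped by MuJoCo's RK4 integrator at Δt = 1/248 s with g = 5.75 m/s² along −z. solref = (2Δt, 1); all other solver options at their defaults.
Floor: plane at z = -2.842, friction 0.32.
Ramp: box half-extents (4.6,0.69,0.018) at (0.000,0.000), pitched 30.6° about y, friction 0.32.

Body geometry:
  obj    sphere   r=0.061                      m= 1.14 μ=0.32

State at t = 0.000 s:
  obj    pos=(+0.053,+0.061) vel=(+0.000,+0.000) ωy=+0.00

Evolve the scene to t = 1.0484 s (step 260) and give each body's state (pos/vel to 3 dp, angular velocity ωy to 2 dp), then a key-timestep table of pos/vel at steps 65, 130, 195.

State at t = 1.0484 s:
  obj    pos=(+1.042,-0.524) vel=(+1.887,-1.116) ωy=+35.93

Key-timestep trajectory:
   step    t(s)  obj.x    obj.z    obj.vx   obj.vz 
     65  0.2621   +0.115  +0.024  +0.472  -0.279
    130  0.5242   +0.300  -0.086  +0.943  -0.558
    195  0.7863   +0.609  -0.269  +1.415  -0.837


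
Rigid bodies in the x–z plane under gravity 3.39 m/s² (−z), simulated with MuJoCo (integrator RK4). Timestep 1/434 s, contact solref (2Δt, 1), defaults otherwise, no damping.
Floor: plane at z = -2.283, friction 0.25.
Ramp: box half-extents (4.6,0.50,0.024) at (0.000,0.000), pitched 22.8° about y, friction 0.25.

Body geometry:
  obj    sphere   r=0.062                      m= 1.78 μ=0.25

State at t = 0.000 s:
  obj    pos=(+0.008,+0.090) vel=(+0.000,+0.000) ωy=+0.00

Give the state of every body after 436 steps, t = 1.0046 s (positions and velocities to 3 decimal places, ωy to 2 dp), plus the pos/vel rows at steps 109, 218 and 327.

State at t = 1.0046 s:
  obj    pos=(+0.445,-0.094) vel=(+0.869,-0.365) ωy=+15.20

Key-timestep trajectory:
   step    t(s)  obj.x    obj.z    obj.vx   obj.vz 
    109  0.2512   +0.035  +0.078  +0.217  -0.091
    218  0.5023   +0.117  +0.044  +0.435  -0.183
    327  0.7535   +0.254  -0.013  +0.652  -0.274


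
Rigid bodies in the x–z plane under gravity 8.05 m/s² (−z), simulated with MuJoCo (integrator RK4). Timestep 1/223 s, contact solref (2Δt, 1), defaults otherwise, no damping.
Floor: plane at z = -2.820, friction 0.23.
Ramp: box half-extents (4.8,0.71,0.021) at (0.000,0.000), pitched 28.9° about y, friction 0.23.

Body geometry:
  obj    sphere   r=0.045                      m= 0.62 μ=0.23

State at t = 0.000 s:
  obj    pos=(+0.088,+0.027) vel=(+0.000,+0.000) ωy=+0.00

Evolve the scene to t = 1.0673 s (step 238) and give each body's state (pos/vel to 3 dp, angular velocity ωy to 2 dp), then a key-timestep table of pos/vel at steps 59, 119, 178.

State at t = 1.0673 s:
  obj    pos=(+1.474,-0.738) vel=(+2.597,-1.433) ωy=+65.89

Key-timestep trajectory:
   step    t(s)  obj.x    obj.z    obj.vx   obj.vz 
     59  0.2646   +0.173  -0.020  +0.644  -0.355
    119  0.5336   +0.434  -0.164  +1.298  -0.717
    178  0.7982   +0.863  -0.401  +1.942  -1.072


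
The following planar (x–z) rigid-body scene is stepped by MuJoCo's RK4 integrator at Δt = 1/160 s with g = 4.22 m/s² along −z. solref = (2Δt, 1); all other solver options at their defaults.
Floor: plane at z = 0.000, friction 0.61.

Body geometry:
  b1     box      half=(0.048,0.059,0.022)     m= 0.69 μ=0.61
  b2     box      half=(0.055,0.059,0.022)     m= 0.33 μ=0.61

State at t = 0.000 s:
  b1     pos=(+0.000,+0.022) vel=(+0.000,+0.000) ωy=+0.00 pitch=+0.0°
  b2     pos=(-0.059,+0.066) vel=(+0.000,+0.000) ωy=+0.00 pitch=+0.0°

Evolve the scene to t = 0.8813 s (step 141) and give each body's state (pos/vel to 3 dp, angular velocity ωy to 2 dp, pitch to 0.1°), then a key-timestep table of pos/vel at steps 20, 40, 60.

State at t = 0.8813 s:
  b1     pos=(+0.000,+0.022) vel=(+0.000,+0.000) ωy=+0.00 pitch=+0.0°
  b2     pos=(-0.070,+0.053) vel=(+0.000,+0.000) ωy=+0.00 pitch=-42.5°

Key-timestep trajectory:
   step    t(s)  b1.x    b1.z    b1.vx   b1.vz   b2.x    b2.z    b2.vx   b2.vz 
     20  0.1250   +0.000  +0.022  +0.000  +0.000   -0.063  +0.063  -0.072  -0.056
     40  0.2500   +0.000  +0.022  +0.000  +0.000   -0.073  +0.054  -0.044  +0.073
     60  0.3750   +0.000  +0.022  +0.000  +0.000   -0.072  +0.054  +0.076  -0.033


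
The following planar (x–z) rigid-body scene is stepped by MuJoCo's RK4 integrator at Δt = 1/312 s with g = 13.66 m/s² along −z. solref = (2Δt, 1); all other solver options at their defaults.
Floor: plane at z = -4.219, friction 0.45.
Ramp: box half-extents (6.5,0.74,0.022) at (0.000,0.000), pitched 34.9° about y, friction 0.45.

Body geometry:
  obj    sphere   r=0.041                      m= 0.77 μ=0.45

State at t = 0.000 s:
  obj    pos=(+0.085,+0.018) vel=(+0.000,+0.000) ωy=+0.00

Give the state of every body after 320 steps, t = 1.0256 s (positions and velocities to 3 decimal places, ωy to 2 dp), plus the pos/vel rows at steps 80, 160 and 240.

State at t = 1.0256 s:
  obj    pos=(+2.493,-1.662) vel=(+4.696,-3.276) ωy=+139.64

Key-timestep trajectory:
   step    t(s)  obj.x    obj.z    obj.vx   obj.vz 
     80  0.2564   +0.235  -0.087  +1.174  -0.819
    160  0.5128   +0.687  -0.402  +2.348  -1.638
    240  0.7692   +1.440  -0.927  +3.522  -2.457


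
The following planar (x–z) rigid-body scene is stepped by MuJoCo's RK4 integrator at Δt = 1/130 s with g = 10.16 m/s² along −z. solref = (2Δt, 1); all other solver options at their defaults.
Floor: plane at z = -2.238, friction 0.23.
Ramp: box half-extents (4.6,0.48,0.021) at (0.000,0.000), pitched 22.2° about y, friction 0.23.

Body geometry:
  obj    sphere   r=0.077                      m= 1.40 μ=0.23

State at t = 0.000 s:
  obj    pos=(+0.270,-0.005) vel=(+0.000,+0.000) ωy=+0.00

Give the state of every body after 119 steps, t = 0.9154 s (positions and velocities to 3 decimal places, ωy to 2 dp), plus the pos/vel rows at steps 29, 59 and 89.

State at t = 0.9154 s:
  obj    pos=(+1.334,-0.439) vel=(+2.324,-0.948) ωy=+32.59

Key-timestep trajectory:
   step    t(s)  obj.x    obj.z    obj.vx   obj.vz 
     29  0.2231   +0.333  -0.030  +0.566  -0.231
     59  0.4538   +0.532  -0.111  +1.152  -0.470
     89  0.6846   +0.865  -0.247  +1.738  -0.709


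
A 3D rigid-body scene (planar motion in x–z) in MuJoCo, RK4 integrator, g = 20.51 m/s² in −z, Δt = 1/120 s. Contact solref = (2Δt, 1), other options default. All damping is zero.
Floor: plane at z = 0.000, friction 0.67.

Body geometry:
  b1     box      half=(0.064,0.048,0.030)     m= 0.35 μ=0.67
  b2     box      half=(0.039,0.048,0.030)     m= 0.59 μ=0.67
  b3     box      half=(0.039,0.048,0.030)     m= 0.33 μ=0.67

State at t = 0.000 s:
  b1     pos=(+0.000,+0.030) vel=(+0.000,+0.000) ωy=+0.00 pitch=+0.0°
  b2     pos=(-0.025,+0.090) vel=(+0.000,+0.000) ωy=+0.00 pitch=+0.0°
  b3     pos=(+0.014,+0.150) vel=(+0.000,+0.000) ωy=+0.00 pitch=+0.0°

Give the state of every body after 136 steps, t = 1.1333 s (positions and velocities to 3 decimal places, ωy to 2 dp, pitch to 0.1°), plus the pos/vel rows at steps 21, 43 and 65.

State at t = 1.1333 s:
  b1     pos=(+0.000,+0.030) vel=(+0.000,+0.000) ωy=+0.00 pitch=+0.0°
  b2     pos=(-0.025,+0.090) vel=(+0.000,+0.000) ωy=+0.00 pitch=+0.0°
  b3     pos=(+0.111,+0.030) vel=(+0.000,+0.000) ωy=+0.00 pitch=+180.0°

Key-timestep trajectory:
   step    t(s)  b1.x    b1.z    b1.vx   b1.vz   b2.x    b2.z    b2.vx   b2.vz   b3.x    b3.z    b3.vx   b3.vz 
     21  0.1750   +0.000  +0.030  +0.000  +0.000   -0.025  +0.090  -0.001  +0.000   +0.016  +0.149  +0.044  -0.003
     43  0.3583   +0.000  +0.030  +0.005  -0.005   -0.025  +0.090  +0.009  -0.002   +0.056  +0.093  +0.226  -0.274
     65  0.5417   +0.000  +0.030  +0.000  +0.001   -0.025  +0.090  -0.001  +0.000   +0.104  +0.071  +0.444  -0.924


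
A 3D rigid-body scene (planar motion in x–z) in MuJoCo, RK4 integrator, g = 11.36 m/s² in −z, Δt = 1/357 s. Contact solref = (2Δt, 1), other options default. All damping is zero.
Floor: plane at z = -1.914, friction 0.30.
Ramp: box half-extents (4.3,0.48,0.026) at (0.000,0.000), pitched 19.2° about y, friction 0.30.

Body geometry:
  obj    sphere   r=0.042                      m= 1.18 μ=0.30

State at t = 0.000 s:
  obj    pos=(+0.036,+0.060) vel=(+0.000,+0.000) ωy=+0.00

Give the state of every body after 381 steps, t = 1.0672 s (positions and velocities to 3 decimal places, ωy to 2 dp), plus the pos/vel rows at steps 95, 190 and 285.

State at t = 1.0672 s:
  obj    pos=(+1.471,-0.440) vel=(+2.690,-0.937) ωy=+67.80

Key-timestep trajectory:
   step    t(s)  obj.x    obj.z    obj.vx   obj.vz 
     95  0.2661   +0.125  +0.028  +0.671  -0.234
    190  0.5322   +0.393  -0.065  +1.341  -0.467
    285  0.7983   +0.839  -0.220  +2.012  -0.701


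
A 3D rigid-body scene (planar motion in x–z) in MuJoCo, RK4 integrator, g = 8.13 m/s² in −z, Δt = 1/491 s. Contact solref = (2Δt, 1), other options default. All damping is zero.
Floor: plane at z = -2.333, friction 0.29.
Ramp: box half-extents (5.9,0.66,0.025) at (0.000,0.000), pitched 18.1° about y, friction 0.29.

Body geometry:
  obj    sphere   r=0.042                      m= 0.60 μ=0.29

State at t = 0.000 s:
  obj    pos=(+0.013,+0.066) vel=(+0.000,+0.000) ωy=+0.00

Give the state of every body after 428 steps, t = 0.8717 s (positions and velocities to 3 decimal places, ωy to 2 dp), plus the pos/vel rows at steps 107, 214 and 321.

State at t = 0.8717 s:
  obj    pos=(+0.665,-0.147) vel=(+1.495,-0.489) ωy=+37.44

Key-timestep trajectory:
   step    t(s)  obj.x    obj.z    obj.vx   obj.vz 
    107  0.2179   +0.054  +0.053  +0.374  -0.122
    214  0.4358   +0.176  +0.013  +0.747  -0.244
    321  0.6538   +0.380  -0.054  +1.121  -0.366


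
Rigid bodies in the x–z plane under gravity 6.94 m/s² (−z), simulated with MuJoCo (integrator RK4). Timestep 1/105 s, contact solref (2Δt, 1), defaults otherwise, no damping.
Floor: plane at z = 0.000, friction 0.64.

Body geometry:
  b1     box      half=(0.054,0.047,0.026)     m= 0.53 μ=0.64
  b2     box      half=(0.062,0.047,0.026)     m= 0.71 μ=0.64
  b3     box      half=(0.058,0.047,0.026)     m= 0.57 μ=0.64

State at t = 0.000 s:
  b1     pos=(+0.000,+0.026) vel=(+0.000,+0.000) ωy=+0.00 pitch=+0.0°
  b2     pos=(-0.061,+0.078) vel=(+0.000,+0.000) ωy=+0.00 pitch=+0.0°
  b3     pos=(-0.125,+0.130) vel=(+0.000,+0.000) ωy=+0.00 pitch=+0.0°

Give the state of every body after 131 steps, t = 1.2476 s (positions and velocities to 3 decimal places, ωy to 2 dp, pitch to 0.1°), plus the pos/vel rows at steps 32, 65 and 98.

State at t = 1.2476 s:
  b1     pos=(+0.001,+0.026) vel=(+0.001,+0.000) ωy=+0.00 pitch=+0.0°
  b2     pos=(-0.077,+0.064) vel=(+0.000,+0.000) ωy=+0.02 pitch=-48.9°
  b3     pos=(-0.164,+0.057) vel=(+0.000,+0.000) ωy=+0.01 pitch=-39.8°

Key-timestep trajectory:
   step    t(s)  b1.x    b1.z    b1.vx   b1.vz   b2.x    b2.z    b2.vx   b2.vz   b3.x    b3.z    b3.vx   b3.vz 
     32  0.3048   +0.000  +0.026  +0.000  +0.000   -0.083  +0.065  +0.040  -0.003   -0.166  +0.058  +0.024  +0.000
     65  0.6190   +0.001  +0.026  +0.001  +0.000   -0.077  +0.064  +0.000  +0.000   -0.163  +0.057  +0.000  +0.000
     98  0.9333   +0.001  +0.026  +0.001  +0.000   -0.077  +0.064  +0.000  +0.000   -0.164  +0.057  +0.000  +0.000
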